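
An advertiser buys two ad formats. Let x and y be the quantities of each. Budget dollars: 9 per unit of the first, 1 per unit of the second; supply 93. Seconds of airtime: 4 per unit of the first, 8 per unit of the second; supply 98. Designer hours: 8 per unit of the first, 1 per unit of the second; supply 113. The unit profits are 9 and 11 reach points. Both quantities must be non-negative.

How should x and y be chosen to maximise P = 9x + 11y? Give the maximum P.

Feasible corners and P = 9x + 11y:
  (0, 0) → P = 0
  (0, 49/4) → P = 539/4
  (31/3, 0) → P = 93
  (19/2, 15/2) → P = 168

The binding constraints are 9x + y = 93 and 4x + 8y = 98.
Solving simultaneously gives x = 19/2, y = 15/2.

x = 19/2, y = 15/2, maximum P = 168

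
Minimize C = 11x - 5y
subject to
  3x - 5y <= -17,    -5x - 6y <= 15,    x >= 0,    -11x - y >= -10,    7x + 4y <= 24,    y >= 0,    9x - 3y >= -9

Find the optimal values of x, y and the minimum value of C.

x = 1/2, y = 9/2, minimum C = -17

Extreme points and C = 11x - 5y:
  (33/58, 217/58) → C = -361/29
  (1/6, 7/2) → C = -47/3
  (1/2, 9/2) → C = -17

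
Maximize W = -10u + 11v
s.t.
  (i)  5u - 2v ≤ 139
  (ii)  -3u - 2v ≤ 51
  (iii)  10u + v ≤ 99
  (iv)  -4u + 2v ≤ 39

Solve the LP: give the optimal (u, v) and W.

Feasible corners and W = -10u + 11v:
  (11, -42) → W = -572
  (337/25, -179/5) → W = -2643/5
  (-90/7, -87/14) → W = 843/14
  (53/8, 131/4) → W = 294

The optimum lies where 10u + v = 99 and -4u + 2v = 39.
Solving simultaneously gives u = 53/8, v = 131/4.

u = 53/8, v = 131/4, maximum W = 294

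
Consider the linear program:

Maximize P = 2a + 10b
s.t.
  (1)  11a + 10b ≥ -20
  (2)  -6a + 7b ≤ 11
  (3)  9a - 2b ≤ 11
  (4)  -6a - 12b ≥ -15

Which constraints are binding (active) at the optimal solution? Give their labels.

Corner points and P = 2a + 10b:
  (-250/137, 1/137) → P = -490/137
  (5/8, -43/16) → P = -205/8
  (-9/38, 26/19) → P = 251/19
  (27/20, 23/40) → P = 169/20

The maximum is at (-9/38, 26/19). Substituting into each constraint, equality holds for (2) and (4); the remaining constraints have slack.

(2) and (4)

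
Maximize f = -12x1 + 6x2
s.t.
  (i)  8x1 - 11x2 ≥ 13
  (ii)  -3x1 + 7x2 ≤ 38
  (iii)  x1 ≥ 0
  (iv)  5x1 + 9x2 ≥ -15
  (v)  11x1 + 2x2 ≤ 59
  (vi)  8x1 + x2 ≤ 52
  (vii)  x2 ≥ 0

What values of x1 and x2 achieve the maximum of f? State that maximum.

x1 = 13/8, x2 = 0, maximum f = -39/2

Extreme points and f = -12x1 + 6x2:
  (675/137, 329/137) → f = -6126/137
  (13/8, 0) → f = -39/2
  (59/11, 0) → f = -708/11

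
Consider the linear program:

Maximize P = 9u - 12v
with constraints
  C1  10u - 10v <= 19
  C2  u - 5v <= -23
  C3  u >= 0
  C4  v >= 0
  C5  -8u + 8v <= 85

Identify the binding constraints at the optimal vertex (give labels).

C1 and C2

Corner points and P = 9u - 12v:
  (65/8, 249/40) → P = -63/40
  (0, 23/5) → P = -276/5
  (0, 85/8) → P = -255/2
The feasible region is unbounded (it extends along (1, 1)), but P strictly decreases along every unbounded feasible direction, so there is no improving ray and the maximum is attained at a vertex.

The maximum is at (65/8, 249/40). Substituting into each constraint, equality holds for C1 and C2; the remaining constraints have slack.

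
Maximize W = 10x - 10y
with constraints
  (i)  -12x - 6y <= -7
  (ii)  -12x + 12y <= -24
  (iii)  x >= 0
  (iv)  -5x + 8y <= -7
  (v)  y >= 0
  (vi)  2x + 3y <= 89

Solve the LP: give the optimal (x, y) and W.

x = 89/2, y = 0, maximum W = 445

The optimum lies where y = 0 and 2x + 3y = 89.
Solving simultaneously gives x = 89/2, y = 0.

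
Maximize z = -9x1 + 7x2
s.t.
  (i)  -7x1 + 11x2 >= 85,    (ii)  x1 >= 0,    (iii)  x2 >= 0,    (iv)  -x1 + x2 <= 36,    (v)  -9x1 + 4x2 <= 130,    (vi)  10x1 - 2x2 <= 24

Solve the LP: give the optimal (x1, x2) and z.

x1 = 14/5, x2 = 194/5, maximum z = 1232/5

Vertices and z = -9x1 + 7x2:
  (0, 85/11) → z = 595/11
  (217/48, 509/48) → z = 805/24
  (0, 65/2) → z = 455/2
  (14/5, 194/5) → z = 1232/5
  (12, 48) → z = 228

The optimum lies where -x1 + x2 = 36 and -9x1 + 4x2 = 130.
Solving simultaneously gives x1 = 14/5, x2 = 194/5.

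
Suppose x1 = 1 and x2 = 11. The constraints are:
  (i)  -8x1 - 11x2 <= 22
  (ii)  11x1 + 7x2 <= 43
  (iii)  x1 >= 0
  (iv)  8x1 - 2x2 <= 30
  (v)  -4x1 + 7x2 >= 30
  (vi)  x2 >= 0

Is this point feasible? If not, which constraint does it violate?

not feasible — violates (ii)

Constraint (ii): 11x1 + 7x2 = 88, which is not ≤ 43. All other constraints are satisfied.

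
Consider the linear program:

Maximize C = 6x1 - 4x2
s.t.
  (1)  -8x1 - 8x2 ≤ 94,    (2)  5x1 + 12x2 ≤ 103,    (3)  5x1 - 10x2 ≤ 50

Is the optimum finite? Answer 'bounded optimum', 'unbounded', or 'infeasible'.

bounded optimum

Corner points and C = 6x1 - 4x2:
  (-244/7, 647/28) → C = -2111/7
  (-9/2, -29/4) → C = 2
  (163/11, 53/22) → C = 872/11
The feasible region has finitely many vertices and no improving ray; the maximum is 872/11 at (163/11, 53/22).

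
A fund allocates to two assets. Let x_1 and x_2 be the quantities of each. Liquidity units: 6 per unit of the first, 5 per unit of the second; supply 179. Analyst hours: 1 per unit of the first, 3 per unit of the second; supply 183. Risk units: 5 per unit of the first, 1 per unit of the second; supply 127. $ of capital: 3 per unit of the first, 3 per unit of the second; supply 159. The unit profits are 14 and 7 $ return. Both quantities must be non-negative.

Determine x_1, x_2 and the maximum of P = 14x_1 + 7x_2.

Vertices and P = 14x_1 + 7x_2:
  (0, 0) → P = 0
  (0, 179/5) → P = 1253/5
  (127/5, 0) → P = 1778/5
  (24, 7) → P = 385

x_1 = 24, x_2 = 7, maximum P = 385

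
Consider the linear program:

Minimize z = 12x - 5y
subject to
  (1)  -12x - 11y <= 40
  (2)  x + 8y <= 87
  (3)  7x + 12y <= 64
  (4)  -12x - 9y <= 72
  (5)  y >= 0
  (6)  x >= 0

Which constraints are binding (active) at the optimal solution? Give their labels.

Extreme points and z = 12x - 5y:
  (64/7, 0) → z = 768/7
  (0, 16/3) → z = -80/3
  (0, 0) → z = 0

The minimum is at (0, 16/3). Substituting into each constraint, equality holds for (3) and (6); the remaining constraints have slack.

(3) and (6)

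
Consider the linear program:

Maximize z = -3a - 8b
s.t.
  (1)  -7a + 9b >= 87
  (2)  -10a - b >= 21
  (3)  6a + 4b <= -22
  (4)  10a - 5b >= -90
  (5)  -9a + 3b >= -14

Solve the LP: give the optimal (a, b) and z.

a = -75/11, b = 48/11, maximum z = -159/11

The optimum lies where -7a + 9b = 87 and 10a - 5b = -90.
Solving simultaneously gives a = -75/11, b = 48/11.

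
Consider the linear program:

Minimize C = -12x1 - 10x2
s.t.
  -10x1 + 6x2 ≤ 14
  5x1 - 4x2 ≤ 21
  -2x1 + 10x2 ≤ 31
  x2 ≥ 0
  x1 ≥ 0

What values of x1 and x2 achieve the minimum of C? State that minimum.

Vertices and C = -12x1 - 10x2:
  (23/44, 141/44) → C = -843/22
  (0, 7/3) → C = -70/3
  (167/21, 197/42) → C = -427/3
  (21/5, 0) → C = -252/5
  (0, 0) → C = 0

At the optimal vertex, 5x1 - 4x2 = 21 and -2x1 + 10x2 = 31.
Solving simultaneously gives x1 = 167/21, x2 = 197/42.

x1 = 167/21, x2 = 197/42, minimum C = -427/3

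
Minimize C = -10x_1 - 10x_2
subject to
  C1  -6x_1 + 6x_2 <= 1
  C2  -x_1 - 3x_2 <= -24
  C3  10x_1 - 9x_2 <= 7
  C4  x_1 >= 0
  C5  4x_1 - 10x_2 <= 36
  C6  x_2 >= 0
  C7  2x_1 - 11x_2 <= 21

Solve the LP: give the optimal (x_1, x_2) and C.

x_1 = 17/2, x_2 = 26/3, minimum C = -515/3

Feasible corners and C = -10x_1 - 10x_2:
  (47/8, 145/24) → C = -715/6
  (17/2, 26/3) → C = -515/3
  (79/13, 233/39) → C = -4700/39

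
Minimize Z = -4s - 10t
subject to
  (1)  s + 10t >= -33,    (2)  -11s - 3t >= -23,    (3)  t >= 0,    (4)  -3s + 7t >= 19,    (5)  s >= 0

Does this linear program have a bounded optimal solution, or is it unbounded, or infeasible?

bounded optimum

Extreme points and Z = -4s - 10t:
  (52/43, 139/43) → Z = -1598/43
  (0, 23/3) → Z = -230/3
  (0, 19/7) → Z = -190/7
The feasible region has finitely many vertices and no improving ray; the minimum is -230/3 at (0, 23/3).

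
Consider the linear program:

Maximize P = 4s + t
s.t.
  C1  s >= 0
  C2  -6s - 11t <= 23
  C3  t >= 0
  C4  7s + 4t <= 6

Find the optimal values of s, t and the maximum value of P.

s = 6/7, t = 0, maximum P = 24/7

Extreme points and P = 4s + t:
  (0, 0) → P = 0
  (0, 3/2) → P = 3/2
  (6/7, 0) → P = 24/7

The optimum lies where t = 0 and 7s + 4t = 6.
Solving simultaneously gives s = 6/7, t = 0.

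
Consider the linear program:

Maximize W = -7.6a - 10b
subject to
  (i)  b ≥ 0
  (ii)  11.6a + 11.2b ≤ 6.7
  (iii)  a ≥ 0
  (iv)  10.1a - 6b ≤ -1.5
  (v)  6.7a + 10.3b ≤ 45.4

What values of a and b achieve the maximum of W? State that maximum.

Corner points and W = -7.6a - 10b:
  (0, 67/112) → W = -335/56
  (585/4568, 8507/18272) → W = -51427/9136
  (0, 1/4) → W = -5/2

a = 0, b = 0.25, maximum W = -2.5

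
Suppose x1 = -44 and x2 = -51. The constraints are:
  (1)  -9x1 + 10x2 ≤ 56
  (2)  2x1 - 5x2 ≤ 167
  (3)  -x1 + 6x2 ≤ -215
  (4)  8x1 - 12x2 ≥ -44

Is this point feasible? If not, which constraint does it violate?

(1): -114 ≤ 56 ✓
(2): 167 ≤ 167 ✓
(3): -262 ≤ -215 ✓
(4): 260 ≥ -44 ✓

feasible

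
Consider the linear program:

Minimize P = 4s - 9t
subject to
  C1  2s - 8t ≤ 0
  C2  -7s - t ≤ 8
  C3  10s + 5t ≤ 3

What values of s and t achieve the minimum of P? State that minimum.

Extreme points and P = 4s - 9t:
  (-32/29, -8/29) → P = -56/29
  (4/15, 1/15) → P = 7/15
  (-43/25, 101/25) → P = -1081/25

s = -43/25, t = 101/25, minimum P = -1081/25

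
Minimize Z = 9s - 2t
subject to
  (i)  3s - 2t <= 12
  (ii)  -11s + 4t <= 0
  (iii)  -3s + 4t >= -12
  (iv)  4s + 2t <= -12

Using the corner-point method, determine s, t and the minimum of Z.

Extreme points and Z = 9s - 2t:
  (-3/2, -33/8) → Z = -21/4
  (-24/19, -66/19) → Z = -84/19
  (-12/11, -42/11) → Z = -24/11

s = -3/2, t = -33/8, minimum Z = -21/4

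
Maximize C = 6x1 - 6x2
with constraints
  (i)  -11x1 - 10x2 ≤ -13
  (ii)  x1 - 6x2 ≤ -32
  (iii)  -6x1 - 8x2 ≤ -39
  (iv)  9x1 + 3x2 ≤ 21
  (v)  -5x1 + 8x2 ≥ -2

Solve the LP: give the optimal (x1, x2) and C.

Corner points and C = 6x1 - 6x2:
  (-143/14, 351/28) → C = -273/2
  (-1/2, 21/4) → C = -69/2
  (10/19, 103/19) → C = -558/19
The feasible region is unbounded (it extends along (-10, 11), (-1, 3)), but C strictly decreases along every unbounded feasible direction, so there is no improving ray and the maximum is attained at a vertex.

x1 = 10/19, x2 = 103/19, maximum C = -558/19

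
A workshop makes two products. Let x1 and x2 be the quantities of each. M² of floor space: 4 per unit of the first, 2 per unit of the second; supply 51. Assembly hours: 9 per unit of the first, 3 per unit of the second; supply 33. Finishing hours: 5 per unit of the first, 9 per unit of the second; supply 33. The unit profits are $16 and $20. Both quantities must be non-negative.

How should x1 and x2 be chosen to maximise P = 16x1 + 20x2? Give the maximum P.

Feasible corners and P = 16x1 + 20x2:
  (0, 0) → P = 0
  (0, 11/3) → P = 220/3
  (11/3, 0) → P = 176/3
  (3, 2) → P = 88

At the optimal vertex, 9x1 + 3x2 = 33 and 5x1 + 9x2 = 33.
Solving simultaneously gives x1 = 3, x2 = 2.

x1 = 3, x2 = 2, maximum P = 88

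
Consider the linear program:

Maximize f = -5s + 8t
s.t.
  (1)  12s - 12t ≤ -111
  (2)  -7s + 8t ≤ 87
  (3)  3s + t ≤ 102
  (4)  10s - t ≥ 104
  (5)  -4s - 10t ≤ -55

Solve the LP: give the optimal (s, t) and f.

Vertices and f = -5s + 8t:
  (13, 89/4) → f = 113
  (151/12, 131/6) → f = 447/4
  (919/73, 1598/73) → f = 8189/73

The optimum lies where 12s - 12t = -111 and -7s + 8t = 87.
Solving simultaneously gives s = 13, t = 89/4.

s = 13, t = 89/4, maximum f = 113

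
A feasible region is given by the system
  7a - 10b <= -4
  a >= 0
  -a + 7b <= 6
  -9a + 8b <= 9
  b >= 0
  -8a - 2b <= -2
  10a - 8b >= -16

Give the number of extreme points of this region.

3

Of the 21 pairwise boundary intersections, those satisfying every inequality are:
  (32/39, 38/39)
  (6/47, 23/47)
  (1/29, 25/29)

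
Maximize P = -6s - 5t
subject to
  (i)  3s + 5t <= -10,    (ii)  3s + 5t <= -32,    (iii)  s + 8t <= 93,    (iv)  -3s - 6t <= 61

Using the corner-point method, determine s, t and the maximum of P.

The optimum lies where s + 8t = 93 and -3s - 6t = 61.
Solving simultaneously gives s = -523/9, t = 170/9.

s = -523/9, t = 170/9, maximum P = 2288/9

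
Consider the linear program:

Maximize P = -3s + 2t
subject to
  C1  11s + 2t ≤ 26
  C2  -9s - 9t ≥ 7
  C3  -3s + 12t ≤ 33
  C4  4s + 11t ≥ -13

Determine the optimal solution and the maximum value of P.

s = -173/27, t = 31/27, maximum P = 581/27

Vertices and P = -3s + 2t:
  (-127/45, 92/45) → P = 113/9
  (40/63, -89/63) → P = -298/63
  (-173/27, 31/27) → P = 581/27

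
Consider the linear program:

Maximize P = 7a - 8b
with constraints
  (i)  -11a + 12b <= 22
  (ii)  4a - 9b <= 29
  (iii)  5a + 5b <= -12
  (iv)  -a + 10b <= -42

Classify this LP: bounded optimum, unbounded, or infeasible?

bounded optimum

Vertices and P = 7a - 8b:
  (-182/17, -407/51) → P = -566/51
  (-362/49, -242/49) → P = -598/49
  (-88/31, -139/31) → P = 16
The feasible region has finitely many vertices and no improving ray; the maximum is 16 at (-88/31, -139/31).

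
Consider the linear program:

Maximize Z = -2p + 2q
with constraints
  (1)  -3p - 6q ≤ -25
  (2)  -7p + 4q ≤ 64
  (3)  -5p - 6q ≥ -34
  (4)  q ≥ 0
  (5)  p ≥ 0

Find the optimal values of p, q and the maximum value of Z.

Extreme points and Z = -2p + 2q:
  (9/2, 23/12) → Z = -31/6
  (0, 25/6) → Z = 25/3
  (0, 17/3) → Z = 34/3

At the optimal vertex, -5p - 6q = -34 and p = 0.
Solving simultaneously gives p = 0, q = 17/3.

p = 0, q = 17/3, maximum Z = 34/3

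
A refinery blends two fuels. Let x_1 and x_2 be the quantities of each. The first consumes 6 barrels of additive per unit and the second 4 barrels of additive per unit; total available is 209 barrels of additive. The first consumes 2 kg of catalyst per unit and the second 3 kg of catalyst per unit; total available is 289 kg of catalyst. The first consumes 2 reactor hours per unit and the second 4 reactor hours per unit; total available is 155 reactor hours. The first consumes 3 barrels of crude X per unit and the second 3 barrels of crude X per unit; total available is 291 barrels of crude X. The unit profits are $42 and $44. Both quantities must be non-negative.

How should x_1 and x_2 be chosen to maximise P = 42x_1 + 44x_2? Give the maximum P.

x_1 = 27/2, x_2 = 32, maximum P = 1975

Vertices and P = 42x_1 + 44x_2:
  (0, 0) → P = 0
  (0, 155/4) → P = 1705
  (209/6, 0) → P = 1463
  (27/2, 32) → P = 1975

The binding constraints are 6x_1 + 4x_2 = 209 and 2x_1 + 4x_2 = 155.
Solving simultaneously gives x_1 = 27/2, x_2 = 32.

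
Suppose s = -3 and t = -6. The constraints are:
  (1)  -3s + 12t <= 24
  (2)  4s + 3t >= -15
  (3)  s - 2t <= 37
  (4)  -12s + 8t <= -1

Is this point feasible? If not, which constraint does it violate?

Constraint (2): 4s + 3t = -30, which is not ≥ -15. All other constraints are satisfied.

not feasible — violates (2)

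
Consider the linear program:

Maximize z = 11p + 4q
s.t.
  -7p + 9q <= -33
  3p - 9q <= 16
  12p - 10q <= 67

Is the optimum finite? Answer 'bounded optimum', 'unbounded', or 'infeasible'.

Corner points and z = 11p + 4q:
  (17/4, -13/36) → z = 1631/36
  (273/38, 73/38) → z = 3295/38
  (443/78, 3/26) → z = 4909/78
The feasible region has finitely many vertices and no improving ray; the maximum is 3295/38 at (273/38, 73/38).

bounded optimum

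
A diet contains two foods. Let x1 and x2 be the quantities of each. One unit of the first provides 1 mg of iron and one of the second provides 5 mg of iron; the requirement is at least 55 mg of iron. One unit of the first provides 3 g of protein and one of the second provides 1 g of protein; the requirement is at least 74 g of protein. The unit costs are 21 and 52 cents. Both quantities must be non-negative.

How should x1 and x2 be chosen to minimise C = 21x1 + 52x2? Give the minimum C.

x1 = 45/2, x2 = 13/2, minimum C = 1621/2

Corner points and C = 21x1 + 52x2:
  (0, 74) → C = 3848
  (55, 0) → C = 1155
  (45/2, 13/2) → C = 1621/2
The feasible region is unbounded (it extends along (0, 1), (1, 0)), but C strictly increases along every unbounded feasible direction, so there is no improving ray and the minimum is attained at a vertex.

The binding constraints are x1 + 5x2 = 55 and 3x1 + x2 = 74.
Solving simultaneously gives x1 = 45/2, x2 = 13/2.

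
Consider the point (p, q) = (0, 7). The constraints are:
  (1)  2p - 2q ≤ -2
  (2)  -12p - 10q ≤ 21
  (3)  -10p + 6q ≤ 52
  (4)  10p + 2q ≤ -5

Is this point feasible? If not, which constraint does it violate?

Constraint (4): 10p + 2q = 14, which is not ≤ -5. All other constraints are satisfied.

not feasible — violates (4)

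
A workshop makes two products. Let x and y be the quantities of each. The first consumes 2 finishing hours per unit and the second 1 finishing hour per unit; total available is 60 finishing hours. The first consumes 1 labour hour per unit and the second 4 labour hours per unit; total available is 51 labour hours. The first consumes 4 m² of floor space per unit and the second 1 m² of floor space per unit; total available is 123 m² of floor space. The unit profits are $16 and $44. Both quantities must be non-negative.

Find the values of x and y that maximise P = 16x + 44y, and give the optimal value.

Corner points and P = 16x + 44y:
  (0, 0) → P = 0
  (0, 51/4) → P = 561
  (30, 0) → P = 480
  (27, 6) → P = 696

x = 27, y = 6, maximum P = 696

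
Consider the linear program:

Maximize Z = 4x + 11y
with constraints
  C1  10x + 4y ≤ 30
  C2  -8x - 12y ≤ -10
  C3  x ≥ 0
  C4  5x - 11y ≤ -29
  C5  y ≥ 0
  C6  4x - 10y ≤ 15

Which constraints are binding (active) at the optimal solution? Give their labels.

C1 and C3

Extreme points and Z = 4x + 11y:
  (0, 15/2) → Z = 165/2
  (107/65, 44/13) → Z = 2848/65
  (0, 29/11) → Z = 29

The maximum is at (0, 15/2). Substituting into each constraint, equality holds for C1 and C3; the remaining constraints have slack.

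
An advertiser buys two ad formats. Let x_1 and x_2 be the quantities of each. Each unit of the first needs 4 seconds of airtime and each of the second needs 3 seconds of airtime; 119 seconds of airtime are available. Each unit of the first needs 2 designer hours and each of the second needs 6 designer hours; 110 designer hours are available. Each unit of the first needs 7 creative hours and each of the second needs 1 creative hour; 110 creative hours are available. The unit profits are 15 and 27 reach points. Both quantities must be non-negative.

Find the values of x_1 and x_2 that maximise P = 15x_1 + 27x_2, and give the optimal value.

Extreme points and P = 15x_1 + 27x_2:
  (0, 0) → P = 0
  (0, 55/3) → P = 495
  (110/7, 0) → P = 1650/7
  (55/4, 55/4) → P = 1155/2

x_1 = 55/4, x_2 = 55/4, maximum P = 1155/2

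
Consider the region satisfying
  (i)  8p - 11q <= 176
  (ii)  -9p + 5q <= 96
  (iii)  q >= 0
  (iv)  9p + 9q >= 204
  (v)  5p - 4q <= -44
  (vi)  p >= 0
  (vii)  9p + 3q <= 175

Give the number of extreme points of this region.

4

Intersecting each pair of boundary lines and keeping only the points that satisfy every inequality leaves:
  (26/21, 150/7)
  (587/72, 271/8)
  (140/27, 472/27)
  (568/51, 1271/51)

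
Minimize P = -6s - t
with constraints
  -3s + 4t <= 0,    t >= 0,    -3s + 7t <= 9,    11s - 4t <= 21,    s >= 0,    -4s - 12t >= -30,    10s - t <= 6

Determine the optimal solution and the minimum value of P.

Feasible corners and P = -6s - t:
  (0, 0) → P = 0
  (24/37, 18/37) → P = -162/37
  (3/5, 0) → P = -18/5

At the optimal vertex, -3s + 4t = 0 and 10s - t = 6.
Solving simultaneously gives s = 24/37, t = 18/37.

s = 24/37, t = 18/37, minimum P = -162/37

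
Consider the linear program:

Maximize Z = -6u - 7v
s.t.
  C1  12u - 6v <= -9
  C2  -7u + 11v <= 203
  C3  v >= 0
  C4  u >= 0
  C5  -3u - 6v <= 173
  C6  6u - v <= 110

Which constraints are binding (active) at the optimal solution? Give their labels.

Corner points and Z = -6u - 7v:
  (373/30, 791/30) → Z = -1555/6
  (0, 3/2) → Z = -21/2
  (0, 203/11) → Z = -1421/11

The maximum is at (0, 3/2). Substituting into each constraint, equality holds for C1 and C4; the remaining constraints have slack.

C1 and C4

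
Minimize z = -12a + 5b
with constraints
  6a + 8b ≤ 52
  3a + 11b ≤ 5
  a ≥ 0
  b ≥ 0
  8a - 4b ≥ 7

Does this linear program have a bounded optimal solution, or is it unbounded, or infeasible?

Corner points and z = -12a + 5b:
  (5/3, 0) → z = -20
  (97/100, 19/100) → z = -1069/100
  (7/8, 0) → z = -21/2
The feasible region has finitely many vertices and no improving ray; the minimum is -20 at (5/3, 0).

bounded optimum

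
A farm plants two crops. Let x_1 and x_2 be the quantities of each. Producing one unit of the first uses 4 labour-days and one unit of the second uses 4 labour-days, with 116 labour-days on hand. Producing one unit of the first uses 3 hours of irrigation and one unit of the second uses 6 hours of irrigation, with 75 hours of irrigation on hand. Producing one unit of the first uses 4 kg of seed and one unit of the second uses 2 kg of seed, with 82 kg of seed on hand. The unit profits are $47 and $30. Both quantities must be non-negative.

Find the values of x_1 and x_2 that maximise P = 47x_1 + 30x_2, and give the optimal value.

x_1 = 19, x_2 = 3, maximum P = 983

At the optimal vertex, 3x_1 + 6x_2 = 75 and 4x_1 + 2x_2 = 82.
Solving simultaneously gives x_1 = 19, x_2 = 3.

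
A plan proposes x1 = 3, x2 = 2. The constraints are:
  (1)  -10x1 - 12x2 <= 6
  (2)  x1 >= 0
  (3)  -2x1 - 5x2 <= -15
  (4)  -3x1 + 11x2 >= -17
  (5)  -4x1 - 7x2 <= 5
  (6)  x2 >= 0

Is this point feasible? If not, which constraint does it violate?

(1): -54 ≤ 6 ✓
(2): 3 ≥ 0 ✓
(3): -16 ≤ -15 ✓
(4): 13 ≥ -17 ✓
(5): -26 ≤ 5 ✓
(6): 2 ≥ 0 ✓

feasible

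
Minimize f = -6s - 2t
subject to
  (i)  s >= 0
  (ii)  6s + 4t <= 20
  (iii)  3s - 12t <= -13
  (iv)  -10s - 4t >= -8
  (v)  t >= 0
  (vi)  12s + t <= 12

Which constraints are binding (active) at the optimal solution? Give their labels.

(iii) and (iv)

Corner points and f = -6s - 2t:
  (0, 13/12) → f = -13/6
  (0, 2) → f = -4
  (1/3, 7/6) → f = -13/3

The minimum is at (1/3, 7/6). Substituting into each constraint, equality holds for (iii) and (iv); the remaining constraints have slack.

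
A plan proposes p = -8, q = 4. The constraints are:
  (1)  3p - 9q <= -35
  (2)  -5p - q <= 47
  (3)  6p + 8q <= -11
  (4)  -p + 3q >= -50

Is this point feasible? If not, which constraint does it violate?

(1): -60 ≤ -35 ✓
(2): 36 ≤ 47 ✓
(3): -16 ≤ -11 ✓
(4): 20 ≥ -50 ✓

feasible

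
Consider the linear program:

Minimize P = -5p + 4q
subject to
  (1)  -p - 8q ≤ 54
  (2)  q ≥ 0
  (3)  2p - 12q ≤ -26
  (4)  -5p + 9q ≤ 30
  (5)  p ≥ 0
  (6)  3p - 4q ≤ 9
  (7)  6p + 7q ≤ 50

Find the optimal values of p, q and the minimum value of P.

Feasible corners and P = -5p + 4q:
  (0, 13/6) → P = 26/3
  (209/43, 128/43) → P = -533/43
  (0, 10/3) → P = 40/3
  (240/89, 430/89) → P = 520/89

p = 209/43, q = 128/43, minimum P = -533/43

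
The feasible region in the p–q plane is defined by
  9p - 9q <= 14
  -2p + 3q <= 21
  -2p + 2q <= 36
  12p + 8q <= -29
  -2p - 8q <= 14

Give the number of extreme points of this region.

Of the 9 pairwise boundary intersections, those satisfying every inequality are:
  (-255/52, 97/26)
  (-105/11, 7/11)
  (-3/2, -11/8)

3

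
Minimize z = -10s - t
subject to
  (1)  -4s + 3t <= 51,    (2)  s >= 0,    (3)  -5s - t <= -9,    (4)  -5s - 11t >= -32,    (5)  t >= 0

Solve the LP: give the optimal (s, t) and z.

Vertices and z = -10s - t:
  (67/50, 23/10) → z = -157/10
  (9/5, 0) → z = -18
  (32/5, 0) → z = -64

s = 32/5, t = 0, minimum z = -64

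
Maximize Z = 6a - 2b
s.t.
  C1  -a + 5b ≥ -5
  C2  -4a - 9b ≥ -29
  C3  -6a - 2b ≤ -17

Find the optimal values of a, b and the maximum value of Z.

a = 190/29, b = 9/29, maximum Z = 1122/29

Corner points and Z = 6a - 2b:
  (190/29, 9/29) → Z = 1122/29
  (95/32, -13/32) → Z = 149/8
  (95/46, 53/23) → Z = 179/23

The binding constraints are -a + 5b = -5 and -4a - 9b = -29.
Solving simultaneously gives a = 190/29, b = 9/29.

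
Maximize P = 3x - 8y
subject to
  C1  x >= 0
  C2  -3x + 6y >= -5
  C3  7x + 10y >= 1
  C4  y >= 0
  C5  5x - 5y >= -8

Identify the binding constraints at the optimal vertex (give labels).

C2 and C4

Vertices and P = 3x - 8y:
  (0, 1/10) → P = -4/5
  (0, 8/5) → P = -64/5
  (5/3, 0) → P = 5
  (1/7, 0) → P = 3/7
The feasible region is unbounded (it extends along (1, 1), (2, 1)), but P strictly decreases along every unbounded feasible direction, so there is no improving ray and the maximum is attained at a vertex.

The maximum is at (5/3, 0). Substituting into each constraint, equality holds for C2 and C4; the remaining constraints have slack.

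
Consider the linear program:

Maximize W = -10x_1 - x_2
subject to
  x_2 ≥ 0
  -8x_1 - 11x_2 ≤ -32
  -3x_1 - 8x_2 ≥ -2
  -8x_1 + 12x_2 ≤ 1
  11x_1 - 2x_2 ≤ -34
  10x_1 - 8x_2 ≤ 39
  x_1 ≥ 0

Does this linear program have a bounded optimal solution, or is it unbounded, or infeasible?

The boundaries 10x_1 - 8x_2 = 39 and x_1 = 0 meet at (0, -39/8), but that point violates x_2 ≥ 0. Every candidate vertex is excluded by some other constraint, so the feasible region is empty.

infeasible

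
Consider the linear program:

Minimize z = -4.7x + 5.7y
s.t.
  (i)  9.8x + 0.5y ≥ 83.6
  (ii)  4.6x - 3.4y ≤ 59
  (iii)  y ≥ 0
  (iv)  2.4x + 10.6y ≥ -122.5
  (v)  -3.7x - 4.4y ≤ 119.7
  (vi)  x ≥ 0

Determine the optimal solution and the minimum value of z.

x = 295/23, y = 0, minimum z = -2773/46

Feasible corners and z = -4.7x + 5.7y:
  (418/49, 0) → z = -9823/245
  (0, 836/5) → z = 23826/25
  (295/23, 0) → z = -2773/46
The feasible region is unbounded (it extends along (0, 1), (17, 23)), but z strictly increases along every unbounded feasible direction, so there is no improving ray and the minimum is attained at a vertex.

The binding constraints are 4.6x - 3.4y = 59 and y = 0.
Solving simultaneously gives x = 295/23, y = 0.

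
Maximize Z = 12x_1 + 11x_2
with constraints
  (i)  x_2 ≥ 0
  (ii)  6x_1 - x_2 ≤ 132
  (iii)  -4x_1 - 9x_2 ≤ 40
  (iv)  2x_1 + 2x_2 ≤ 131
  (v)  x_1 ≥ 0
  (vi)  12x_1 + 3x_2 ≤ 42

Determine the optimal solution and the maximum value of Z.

x_1 = 0, x_2 = 14, maximum Z = 154

Corner points and Z = 12x_1 + 11x_2:
  (0, 0) → Z = 0
  (7/2, 0) → Z = 42
  (0, 14) → Z = 154

The binding constraints are x_1 = 0 and 12x_1 + 3x_2 = 42.
Solving simultaneously gives x_1 = 0, x_2 = 14.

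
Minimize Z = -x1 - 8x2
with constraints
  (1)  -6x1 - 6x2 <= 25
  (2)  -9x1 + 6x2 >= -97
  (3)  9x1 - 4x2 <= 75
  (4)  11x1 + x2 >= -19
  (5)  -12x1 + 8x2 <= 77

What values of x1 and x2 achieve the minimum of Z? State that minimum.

Feasible corners and Z = -x1 - 8x2:
  (175/39, -225/26) → Z = 2525/39
  (-89/60, -161/60) → Z = 459/20
  (227/6, 531/8) → Z = -3413/6
  (-229/100, 619/100) → Z = -4723/100

The binding constraints are 9x1 - 4x2 = 75 and -12x1 + 8x2 = 77.
Solving simultaneously gives x1 = 227/6, x2 = 531/8.

x1 = 227/6, x2 = 531/8, minimum Z = -3413/6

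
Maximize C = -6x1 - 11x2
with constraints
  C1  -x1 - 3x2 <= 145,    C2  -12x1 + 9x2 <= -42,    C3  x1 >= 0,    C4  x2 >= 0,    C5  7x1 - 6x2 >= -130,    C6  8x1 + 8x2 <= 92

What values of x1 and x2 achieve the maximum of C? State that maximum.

x1 = 7/2, x2 = 0, maximum C = -21

Vertices and C = -6x1 - 11x2:
  (7/2, 0) → C = -21
  (97/14, 32/7) → C = -643/7
  (23/2, 0) → C = -69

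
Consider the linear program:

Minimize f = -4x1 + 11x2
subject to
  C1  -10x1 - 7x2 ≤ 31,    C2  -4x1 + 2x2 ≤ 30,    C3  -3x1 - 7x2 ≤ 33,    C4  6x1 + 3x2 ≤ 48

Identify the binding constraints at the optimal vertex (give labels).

C3 and C4

Vertices and f = -4x1 + 11x2:
  (-17/3, 11/3) → f = 63
  (2/7, -237/49) → f = -2663/49
  (1/4, 31/2) → f = 339/2
  (145/11, -114/11) → f = -1834/11

The minimum is at (145/11, -114/11). Substituting into each constraint, equality holds for C3 and C4; the remaining constraints have slack.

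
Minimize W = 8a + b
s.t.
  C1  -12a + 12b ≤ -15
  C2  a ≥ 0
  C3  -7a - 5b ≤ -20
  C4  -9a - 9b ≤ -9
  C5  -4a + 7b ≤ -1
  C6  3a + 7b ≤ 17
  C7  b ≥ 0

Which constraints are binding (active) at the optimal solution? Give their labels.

Feasible corners and W = 8a + b:
  (35/16, 15/16) → W = 295/16
  (103/40, 53/40) → W = 877/40
  (20/7, 0) → W = 160/7
  (17/3, 0) → W = 136/3

The minimum is at (35/16, 15/16). Substituting into each constraint, equality holds for C1 and C3; the remaining constraints have slack.

C1 and C3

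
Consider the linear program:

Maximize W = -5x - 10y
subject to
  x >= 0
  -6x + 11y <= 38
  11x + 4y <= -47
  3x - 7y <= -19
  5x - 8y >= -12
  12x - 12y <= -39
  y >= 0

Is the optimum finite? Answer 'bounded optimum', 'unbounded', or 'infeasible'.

The boundaries 12x - 12y = -39 and y = 0 meet at (-13/4, 0), but that point violates x ≥ 0. Every candidate vertex is excluded by some other constraint, so the feasible region is empty.

infeasible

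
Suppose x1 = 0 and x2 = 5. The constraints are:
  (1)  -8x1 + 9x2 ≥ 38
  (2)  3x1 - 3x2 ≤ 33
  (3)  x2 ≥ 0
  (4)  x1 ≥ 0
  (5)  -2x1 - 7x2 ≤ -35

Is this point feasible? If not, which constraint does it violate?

feasible

(1): 45 ≥ 38 ✓
(2): -15 ≤ 33 ✓
(3): 5 ≥ 0 ✓
(4): 0 ≥ 0 ✓
(5): -35 ≤ -35 ✓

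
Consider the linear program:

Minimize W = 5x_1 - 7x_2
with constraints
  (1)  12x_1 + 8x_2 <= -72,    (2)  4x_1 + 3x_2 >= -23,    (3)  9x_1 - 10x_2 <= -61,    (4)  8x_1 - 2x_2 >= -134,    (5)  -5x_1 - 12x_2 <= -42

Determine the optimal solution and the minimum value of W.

Feasible corners and W = 5x_1 - 7x_2:
  (-152/11, 129/11) → W = -1663/11
  (-150/13, 108/13) → W = -1506/13
  (-14, 11) → W = -147
  (-134/11, 283/33) → W = -3991/33

At the optimal vertex, 12x_1 + 8x_2 = -72 and 8x_1 - 2x_2 = -134.
Solving simultaneously gives x_1 = -152/11, x_2 = 129/11.

x_1 = -152/11, x_2 = 129/11, minimum W = -1663/11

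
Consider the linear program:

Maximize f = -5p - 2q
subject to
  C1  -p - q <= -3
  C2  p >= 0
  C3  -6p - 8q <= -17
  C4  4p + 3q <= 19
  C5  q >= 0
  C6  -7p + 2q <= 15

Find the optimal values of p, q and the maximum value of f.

p = 0, q = 3, maximum f = -6

Corner points and f = -5p - 2q:
  (0, 3) → f = -6
  (3, 0) → f = -15
  (0, 19/3) → f = -38/3
  (19/4, 0) → f = -95/4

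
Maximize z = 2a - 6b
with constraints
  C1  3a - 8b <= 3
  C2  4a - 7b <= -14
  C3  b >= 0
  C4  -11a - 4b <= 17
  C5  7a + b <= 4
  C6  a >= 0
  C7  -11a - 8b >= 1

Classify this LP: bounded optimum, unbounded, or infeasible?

The boundaries 4a - 7b = -14 and -11a - 4b = 17 meet at (-175/93, 86/93), but that point violates a ≥ 0. Every candidate vertex is excluded by some other constraint, so the feasible region is empty.

infeasible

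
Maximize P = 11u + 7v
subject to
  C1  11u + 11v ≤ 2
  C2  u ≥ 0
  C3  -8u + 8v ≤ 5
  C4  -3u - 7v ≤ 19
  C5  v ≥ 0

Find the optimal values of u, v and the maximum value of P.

Extreme points and P = 11u + 7v:
  (0, 2/11) → P = 14/11
  (2/11, 0) → P = 2
  (0, 0) → P = 0

The optimum lies where 11u + 11v = 2 and v = 0.
Solving simultaneously gives u = 2/11, v = 0.

u = 2/11, v = 0, maximum P = 2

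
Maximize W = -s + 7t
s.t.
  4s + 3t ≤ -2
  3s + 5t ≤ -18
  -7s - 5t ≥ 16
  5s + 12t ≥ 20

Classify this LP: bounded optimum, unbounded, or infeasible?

unbounded

From the feasible point (-316/11, 150/11), moving in the direction (-5, 3) keeps every constraint satisfied while W increases without bound.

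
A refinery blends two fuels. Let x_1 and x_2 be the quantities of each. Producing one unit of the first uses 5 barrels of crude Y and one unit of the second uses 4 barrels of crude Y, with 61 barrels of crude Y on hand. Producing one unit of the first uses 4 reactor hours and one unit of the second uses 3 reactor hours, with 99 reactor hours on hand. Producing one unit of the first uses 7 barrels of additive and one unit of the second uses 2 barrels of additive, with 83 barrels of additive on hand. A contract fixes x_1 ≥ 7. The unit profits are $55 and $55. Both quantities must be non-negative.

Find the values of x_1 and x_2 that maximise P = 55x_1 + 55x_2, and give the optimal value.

Extreme points and P = 55x_1 + 55x_2:
  (83/7, 0) → P = 4565/7
  (7, 0) → P = 385
  (35/3, 2/3) → P = 2035/3
  (7, 13/2) → P = 1485/2

x_1 = 7, x_2 = 13/2, maximum P = 1485/2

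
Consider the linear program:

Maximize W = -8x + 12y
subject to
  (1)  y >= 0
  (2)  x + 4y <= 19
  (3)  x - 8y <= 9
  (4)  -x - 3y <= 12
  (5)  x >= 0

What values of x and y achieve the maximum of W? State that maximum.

Feasible corners and W = -8x + 12y:
  (9, 0) → W = -72
  (0, 0) → W = 0
  (47/3, 5/6) → W = -346/3
  (0, 19/4) → W = 57

x = 0, y = 19/4, maximum W = 57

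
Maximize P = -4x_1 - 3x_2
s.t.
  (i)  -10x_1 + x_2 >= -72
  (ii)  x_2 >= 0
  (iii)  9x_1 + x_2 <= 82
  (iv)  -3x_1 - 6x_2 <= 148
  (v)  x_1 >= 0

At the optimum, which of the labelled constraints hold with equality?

Extreme points and P = -4x_1 - 3x_2:
  (36/5, 0) → P = -144/5
  (154/19, 172/19) → P = -1132/19
  (0, 0) → P = 0
  (0, 82) → P = -246

The maximum is at (0, 0). Substituting into each constraint, equality holds for (ii) and (v); the remaining constraints have slack.

(ii) and (v)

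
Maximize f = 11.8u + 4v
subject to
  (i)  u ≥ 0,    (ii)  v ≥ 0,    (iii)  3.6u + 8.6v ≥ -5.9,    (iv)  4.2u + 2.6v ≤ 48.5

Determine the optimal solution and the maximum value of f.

Corner points and f = 11.8u + 4v:
  (0, 0) → f = 0
  (0, 485/26) → f = 970/13
  (485/42, 0) → f = 5723/42

u = 485/42, v = 0, maximum f = 5723/42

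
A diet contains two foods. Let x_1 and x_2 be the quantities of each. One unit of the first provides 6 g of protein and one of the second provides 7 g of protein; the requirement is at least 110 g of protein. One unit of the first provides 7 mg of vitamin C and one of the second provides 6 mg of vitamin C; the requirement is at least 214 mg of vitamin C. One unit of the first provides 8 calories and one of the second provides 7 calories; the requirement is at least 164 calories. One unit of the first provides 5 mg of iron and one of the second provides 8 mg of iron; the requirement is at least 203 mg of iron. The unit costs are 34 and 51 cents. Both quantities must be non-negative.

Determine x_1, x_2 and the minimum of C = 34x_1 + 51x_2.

The feasible region is unbounded (it extends along (0, 1), (1, 0)), but C strictly increases along every unbounded feasible direction, so there is no improving ray and the minimum is attained at a vertex.

At the optimal vertex, 7x_1 + 6x_2 = 214 and 5x_1 + 8x_2 = 203.
Solving simultaneously gives x_1 = 19, x_2 = 27/2.

x_1 = 19, x_2 = 27/2, minimum C = 2669/2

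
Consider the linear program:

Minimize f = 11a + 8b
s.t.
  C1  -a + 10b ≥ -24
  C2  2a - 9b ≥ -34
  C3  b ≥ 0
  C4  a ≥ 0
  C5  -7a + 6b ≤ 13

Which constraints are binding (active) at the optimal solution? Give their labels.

C3 and C4

Corner points and f = 11a + 8b:
  (24, 0) → f = 264
  (29/17, 212/51) → f = 2653/51
  (0, 0) → f = 0
  (0, 13/6) → f = 52/3
The feasible region is unbounded (it extends along (10, 1), (9, 2)), but f strictly increases along every unbounded feasible direction, so there is no improving ray and the minimum is attained at a vertex.

The minimum is at (0, 0). Substituting into each constraint, equality holds for C3 and C4; the remaining constraints have slack.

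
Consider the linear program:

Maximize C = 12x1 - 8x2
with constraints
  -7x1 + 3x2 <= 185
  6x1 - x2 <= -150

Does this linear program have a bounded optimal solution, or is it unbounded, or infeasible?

unbounded

From the feasible point (-265/11, 60/11), moving in the direction (-3, -7) keeps every constraint satisfied while C increases without bound.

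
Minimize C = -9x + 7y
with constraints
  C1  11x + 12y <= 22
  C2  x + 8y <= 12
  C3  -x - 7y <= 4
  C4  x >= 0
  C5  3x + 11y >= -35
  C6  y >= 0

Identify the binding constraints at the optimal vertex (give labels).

Vertices and C = -9x + 7y:
  (8/19, 55/38) → C = 241/38
  (2, 0) → C = -18
  (0, 3/2) → C = 21/2
  (0, 0) → C = 0

The minimum is at (2, 0). Substituting into each constraint, equality holds for C1 and C6; the remaining constraints have slack.

C1 and C6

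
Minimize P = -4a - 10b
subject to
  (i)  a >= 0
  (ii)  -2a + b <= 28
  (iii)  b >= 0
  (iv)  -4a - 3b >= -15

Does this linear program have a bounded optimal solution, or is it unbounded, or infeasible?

bounded optimum

Vertices and P = -4a - 10b:
  (0, 0) → P = 0
  (0, 5) → P = -50
  (15/4, 0) → P = -15
The feasible region has finitely many vertices and no improving ray; the minimum is -50 at (0, 5).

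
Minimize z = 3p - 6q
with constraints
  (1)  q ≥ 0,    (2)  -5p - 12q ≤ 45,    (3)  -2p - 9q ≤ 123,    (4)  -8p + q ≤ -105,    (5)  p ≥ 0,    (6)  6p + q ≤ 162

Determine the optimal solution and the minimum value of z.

p = 267/14, q = 333/7, minimum z = -3195/14

Feasible corners and z = 3p - 6q:
  (105/8, 0) → z = 315/8
  (27, 0) → z = 81
  (267/14, 333/7) → z = -3195/14

At the optimal vertex, -8p + q = -105 and 6p + q = 162.
Solving simultaneously gives p = 267/14, q = 333/7.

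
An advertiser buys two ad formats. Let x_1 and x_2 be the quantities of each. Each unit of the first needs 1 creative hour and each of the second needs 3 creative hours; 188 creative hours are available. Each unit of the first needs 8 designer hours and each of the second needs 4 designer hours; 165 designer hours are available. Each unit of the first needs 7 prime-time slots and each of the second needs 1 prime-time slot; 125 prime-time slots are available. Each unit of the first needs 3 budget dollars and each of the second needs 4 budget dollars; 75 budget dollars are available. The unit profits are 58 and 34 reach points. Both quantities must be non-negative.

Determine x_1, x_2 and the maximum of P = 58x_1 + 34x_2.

Feasible corners and P = 58x_1 + 34x_2:
  (0, 0) → P = 0
  (0, 75/4) → P = 1275/2
  (125/7, 0) → P = 7250/7
  (17, 6) → P = 1190

x_1 = 17, x_2 = 6, maximum P = 1190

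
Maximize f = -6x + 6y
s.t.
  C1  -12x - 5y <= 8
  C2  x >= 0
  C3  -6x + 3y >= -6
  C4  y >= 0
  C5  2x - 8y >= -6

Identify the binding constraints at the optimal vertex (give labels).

C2 and C5

Corner points and f = -6x + 6y:
  (0, 0) → f = 0
  (0, 3/4) → f = 9/2
  (1, 0) → f = -6
  (11/7, 8/7) → f = -18/7

The maximum is at (0, 3/4). Substituting into each constraint, equality holds for C2 and C5; the remaining constraints have slack.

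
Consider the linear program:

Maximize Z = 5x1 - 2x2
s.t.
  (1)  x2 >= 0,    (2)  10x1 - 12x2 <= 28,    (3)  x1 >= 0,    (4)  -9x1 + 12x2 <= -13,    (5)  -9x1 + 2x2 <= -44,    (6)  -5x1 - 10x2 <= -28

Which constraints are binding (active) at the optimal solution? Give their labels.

Vertices and Z = 5x1 - 2x2:
  (15, 61/6) → Z = 164/3
  (59/11, 47/22) → Z = 248/11
  (251/45, 31/10) → Z = 976/45

The maximum is at (15, 61/6). Substituting into each constraint, equality holds for (2) and (4); the remaining constraints have slack.

(2) and (4)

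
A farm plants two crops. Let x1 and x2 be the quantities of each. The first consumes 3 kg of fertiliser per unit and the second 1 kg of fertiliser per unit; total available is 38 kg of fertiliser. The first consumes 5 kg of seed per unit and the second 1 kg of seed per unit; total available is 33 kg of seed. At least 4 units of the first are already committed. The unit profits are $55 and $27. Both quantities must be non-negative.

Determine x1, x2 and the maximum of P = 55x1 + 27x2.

Corner points and P = 55x1 + 27x2:
  (33/5, 0) → P = 363
  (4, 0) → P = 220
  (4, 13) → P = 571

x1 = 4, x2 = 13, maximum P = 571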